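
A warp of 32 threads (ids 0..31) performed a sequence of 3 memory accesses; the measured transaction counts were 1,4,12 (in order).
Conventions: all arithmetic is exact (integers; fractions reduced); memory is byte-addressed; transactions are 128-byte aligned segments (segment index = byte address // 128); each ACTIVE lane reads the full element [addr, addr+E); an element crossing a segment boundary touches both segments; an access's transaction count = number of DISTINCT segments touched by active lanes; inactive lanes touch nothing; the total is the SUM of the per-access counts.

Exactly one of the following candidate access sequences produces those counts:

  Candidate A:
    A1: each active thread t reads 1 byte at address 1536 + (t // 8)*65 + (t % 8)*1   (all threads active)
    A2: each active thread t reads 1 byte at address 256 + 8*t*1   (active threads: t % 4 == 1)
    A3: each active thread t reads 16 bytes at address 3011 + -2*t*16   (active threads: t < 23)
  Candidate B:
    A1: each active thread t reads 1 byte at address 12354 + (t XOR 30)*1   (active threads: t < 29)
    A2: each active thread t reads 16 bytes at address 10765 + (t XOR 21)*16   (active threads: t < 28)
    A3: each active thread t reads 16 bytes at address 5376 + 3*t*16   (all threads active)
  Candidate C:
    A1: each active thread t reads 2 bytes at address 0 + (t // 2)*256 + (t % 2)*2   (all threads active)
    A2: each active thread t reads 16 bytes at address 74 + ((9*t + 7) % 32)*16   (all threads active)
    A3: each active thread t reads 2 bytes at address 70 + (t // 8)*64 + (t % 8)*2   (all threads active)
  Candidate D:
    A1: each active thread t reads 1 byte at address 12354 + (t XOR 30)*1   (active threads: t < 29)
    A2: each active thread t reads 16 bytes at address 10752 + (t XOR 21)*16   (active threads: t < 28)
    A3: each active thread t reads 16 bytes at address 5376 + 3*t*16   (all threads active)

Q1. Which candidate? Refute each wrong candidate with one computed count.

A: A1 gives 2 transactions, not 1
B: A2 gives 5 transactions, not 4
C: A1 gives 16 transactions, not 1
D: all counts match (1,4,12)

Answer: D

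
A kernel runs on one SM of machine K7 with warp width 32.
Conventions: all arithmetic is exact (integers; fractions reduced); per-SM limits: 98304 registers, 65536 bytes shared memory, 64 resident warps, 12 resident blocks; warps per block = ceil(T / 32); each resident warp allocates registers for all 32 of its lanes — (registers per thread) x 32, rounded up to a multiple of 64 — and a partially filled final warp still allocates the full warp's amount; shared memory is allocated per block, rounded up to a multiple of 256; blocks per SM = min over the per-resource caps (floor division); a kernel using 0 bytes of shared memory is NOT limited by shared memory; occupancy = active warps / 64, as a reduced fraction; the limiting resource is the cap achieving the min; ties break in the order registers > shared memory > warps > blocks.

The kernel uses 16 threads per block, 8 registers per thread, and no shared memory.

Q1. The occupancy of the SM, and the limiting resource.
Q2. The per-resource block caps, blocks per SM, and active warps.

Answer: occupancy 3/16, limited by blocks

registers: 384 blocks
shared memory: no limit (kernel uses none)
warps: 64 blocks
blocks: 12 blocks

Answer: 12 blocks, 12 active warps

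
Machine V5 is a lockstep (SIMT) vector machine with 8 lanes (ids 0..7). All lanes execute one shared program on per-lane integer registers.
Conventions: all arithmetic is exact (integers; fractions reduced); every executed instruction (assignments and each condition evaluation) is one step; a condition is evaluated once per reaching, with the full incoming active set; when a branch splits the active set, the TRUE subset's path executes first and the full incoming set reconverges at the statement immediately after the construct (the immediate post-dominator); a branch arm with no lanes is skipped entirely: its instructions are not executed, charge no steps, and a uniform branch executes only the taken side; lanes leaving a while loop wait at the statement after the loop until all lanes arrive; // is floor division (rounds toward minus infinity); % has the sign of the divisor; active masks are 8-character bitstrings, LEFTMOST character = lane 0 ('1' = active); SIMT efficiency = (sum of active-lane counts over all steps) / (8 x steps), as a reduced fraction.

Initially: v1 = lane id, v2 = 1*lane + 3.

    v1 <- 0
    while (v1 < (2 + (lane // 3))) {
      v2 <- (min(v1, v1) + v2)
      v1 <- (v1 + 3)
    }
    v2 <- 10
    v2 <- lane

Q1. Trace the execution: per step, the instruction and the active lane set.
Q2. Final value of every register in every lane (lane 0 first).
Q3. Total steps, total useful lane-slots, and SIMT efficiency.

step 0: v1 <- 0                      11111111
step 1: eval (v1 < (2 + (lane // 3))) 11111111
step 2: v2 <- (min(v1, v1) + v2)     11111111
step 3: v1 <- (v1 + 3)               11111111
step 4: eval (v1 < (2 + (lane // 3))) 11111111
step 5: v2 <- (min(v1, v1) + v2)     00000011
step 6: v1 <- (v1 + 3)               00000011
step 7: eval (v1 < (2 + (lane // 3))) 00000011
step 8: v2 <- 10                     11111111
step 9: v2 <- lane                   11111111

Answer: 10 steps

v1: 3,3,3,3,3,3,6,6
v2: 0,1,2,3,4,5,6,7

steps = 10; useful = 62; efficiency = 62/80 = 31/40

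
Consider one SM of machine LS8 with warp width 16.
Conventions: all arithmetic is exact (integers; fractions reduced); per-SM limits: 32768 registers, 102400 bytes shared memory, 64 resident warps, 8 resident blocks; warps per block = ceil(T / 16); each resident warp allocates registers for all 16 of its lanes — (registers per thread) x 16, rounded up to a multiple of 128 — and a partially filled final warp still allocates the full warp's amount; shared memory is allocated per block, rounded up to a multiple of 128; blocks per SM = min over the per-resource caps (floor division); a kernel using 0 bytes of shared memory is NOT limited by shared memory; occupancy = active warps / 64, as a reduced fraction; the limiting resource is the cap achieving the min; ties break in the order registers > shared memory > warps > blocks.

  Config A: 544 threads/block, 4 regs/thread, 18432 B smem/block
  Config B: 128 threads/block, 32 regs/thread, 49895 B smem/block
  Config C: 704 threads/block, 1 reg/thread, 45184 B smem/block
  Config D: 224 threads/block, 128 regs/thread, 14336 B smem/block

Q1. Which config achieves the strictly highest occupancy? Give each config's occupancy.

occupancies: A 17/32, B 1/4, C 11/16, D 7/32

Answer: C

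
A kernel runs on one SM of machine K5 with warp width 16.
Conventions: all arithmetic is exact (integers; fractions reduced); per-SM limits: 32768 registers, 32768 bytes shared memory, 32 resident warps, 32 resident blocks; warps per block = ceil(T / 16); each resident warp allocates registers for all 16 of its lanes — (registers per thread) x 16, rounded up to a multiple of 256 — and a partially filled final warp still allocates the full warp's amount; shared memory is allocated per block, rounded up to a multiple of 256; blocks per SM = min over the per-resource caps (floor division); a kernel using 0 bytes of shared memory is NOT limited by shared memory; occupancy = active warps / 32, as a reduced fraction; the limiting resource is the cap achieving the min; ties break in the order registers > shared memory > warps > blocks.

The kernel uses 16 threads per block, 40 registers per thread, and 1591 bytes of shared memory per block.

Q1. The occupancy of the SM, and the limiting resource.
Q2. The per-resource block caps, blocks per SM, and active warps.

Answer: occupancy 9/16, limited by shared memory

registers: 42 blocks
shared memory: 18 blocks
warps: 32 blocks
blocks: 32 blocks

Answer: 18 blocks, 18 active warps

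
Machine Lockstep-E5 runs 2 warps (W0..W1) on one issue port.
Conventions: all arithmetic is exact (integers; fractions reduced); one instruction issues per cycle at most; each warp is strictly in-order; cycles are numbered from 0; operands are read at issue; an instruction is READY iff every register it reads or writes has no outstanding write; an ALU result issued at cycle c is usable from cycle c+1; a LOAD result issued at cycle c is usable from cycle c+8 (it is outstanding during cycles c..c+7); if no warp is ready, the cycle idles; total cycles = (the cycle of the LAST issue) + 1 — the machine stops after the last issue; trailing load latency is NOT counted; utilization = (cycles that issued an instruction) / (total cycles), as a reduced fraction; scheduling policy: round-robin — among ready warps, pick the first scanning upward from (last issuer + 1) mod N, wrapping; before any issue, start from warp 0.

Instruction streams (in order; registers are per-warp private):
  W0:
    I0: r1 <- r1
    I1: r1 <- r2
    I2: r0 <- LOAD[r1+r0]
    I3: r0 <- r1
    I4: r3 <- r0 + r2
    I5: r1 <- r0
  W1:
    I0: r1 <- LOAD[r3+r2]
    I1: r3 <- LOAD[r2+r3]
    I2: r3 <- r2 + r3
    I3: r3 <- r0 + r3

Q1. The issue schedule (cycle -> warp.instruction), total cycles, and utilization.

cycle 0: W0.I0
cycle 1: W1.I0
cycle 2: W0.I1
cycle 3: W1.I1
cycle 4: W0.I2
cycle 5: idle
cycle 6: idle
cycle 7: idle
cycle 8: idle
cycle 9: idle
cycle 10: idle
cycle 11: W1.I2
cycle 12: W0.I3
cycle 13: W1.I3
cycle 14: W0.I4
cycle 15: W0.I5

Answer: 16 cycles, utilization 5/8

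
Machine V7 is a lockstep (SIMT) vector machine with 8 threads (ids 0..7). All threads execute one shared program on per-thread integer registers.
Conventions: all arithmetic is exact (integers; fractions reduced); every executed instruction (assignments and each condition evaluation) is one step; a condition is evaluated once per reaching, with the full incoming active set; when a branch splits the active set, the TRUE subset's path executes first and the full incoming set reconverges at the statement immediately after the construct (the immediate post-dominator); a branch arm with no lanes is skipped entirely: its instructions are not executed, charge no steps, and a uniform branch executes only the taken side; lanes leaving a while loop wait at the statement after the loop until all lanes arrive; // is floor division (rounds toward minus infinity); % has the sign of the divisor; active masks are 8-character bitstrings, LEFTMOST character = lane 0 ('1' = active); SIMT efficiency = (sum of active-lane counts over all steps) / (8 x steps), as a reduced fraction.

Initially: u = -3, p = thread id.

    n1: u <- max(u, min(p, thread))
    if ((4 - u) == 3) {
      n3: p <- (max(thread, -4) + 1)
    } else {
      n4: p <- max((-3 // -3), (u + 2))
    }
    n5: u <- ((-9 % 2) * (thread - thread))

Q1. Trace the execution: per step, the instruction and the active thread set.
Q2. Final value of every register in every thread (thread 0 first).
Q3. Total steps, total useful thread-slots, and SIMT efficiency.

step 0: u <- max(u, min(p, thread))  11111111
step 1: eval ((4 - u) == 3)          11111111
step 2: p <- (max(thread, -4) + 1)   01000000
step 3: p <- max((-3 // -3), (u + 2)) 10111111
step 4: u <- ((-9 % 2) * (thread - thread)) 11111111

Answer: 5 steps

u: 0,0,0,0,0,0,0,0
p: 2,2,4,5,6,7,8,9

steps = 5; useful = 32; efficiency = 32/40 = 4/5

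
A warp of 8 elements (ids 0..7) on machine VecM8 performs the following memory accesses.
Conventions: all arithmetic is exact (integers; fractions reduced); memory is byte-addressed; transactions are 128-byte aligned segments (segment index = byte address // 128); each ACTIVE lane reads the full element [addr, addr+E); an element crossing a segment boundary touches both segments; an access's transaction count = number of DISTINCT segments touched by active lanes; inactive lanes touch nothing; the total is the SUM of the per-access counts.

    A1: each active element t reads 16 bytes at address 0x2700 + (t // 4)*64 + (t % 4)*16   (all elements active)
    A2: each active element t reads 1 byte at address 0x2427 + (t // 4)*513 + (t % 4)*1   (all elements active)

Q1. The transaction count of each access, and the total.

A1: 1 transaction
A2: 2 transactions

Answer: 1,2; total 3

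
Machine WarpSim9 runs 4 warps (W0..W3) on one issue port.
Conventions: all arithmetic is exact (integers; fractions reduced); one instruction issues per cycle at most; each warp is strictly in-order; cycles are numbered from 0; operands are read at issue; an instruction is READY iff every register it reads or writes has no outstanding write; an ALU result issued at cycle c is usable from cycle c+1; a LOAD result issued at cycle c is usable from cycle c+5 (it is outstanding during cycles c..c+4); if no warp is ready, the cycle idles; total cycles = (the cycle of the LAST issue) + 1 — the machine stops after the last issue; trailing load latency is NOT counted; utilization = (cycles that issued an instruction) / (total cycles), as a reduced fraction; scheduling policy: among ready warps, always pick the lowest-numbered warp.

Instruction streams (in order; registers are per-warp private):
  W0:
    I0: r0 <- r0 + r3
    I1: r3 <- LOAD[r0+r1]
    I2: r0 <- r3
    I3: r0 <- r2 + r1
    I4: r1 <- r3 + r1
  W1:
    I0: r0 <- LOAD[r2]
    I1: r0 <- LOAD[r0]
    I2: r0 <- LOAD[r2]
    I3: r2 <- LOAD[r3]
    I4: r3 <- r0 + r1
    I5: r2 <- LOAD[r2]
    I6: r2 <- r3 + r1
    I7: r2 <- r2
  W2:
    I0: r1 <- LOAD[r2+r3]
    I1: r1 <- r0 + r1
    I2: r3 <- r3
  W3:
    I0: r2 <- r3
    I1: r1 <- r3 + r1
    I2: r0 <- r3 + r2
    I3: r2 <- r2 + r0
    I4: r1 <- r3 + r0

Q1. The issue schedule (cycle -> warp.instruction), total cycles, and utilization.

cycle 0: W0.I0
cycle 1: W0.I1
cycle 2: W1.I0
cycle 3: W2.I0
cycle 4: W3.I0
cycle 5: W3.I1
cycle 6: W0.I2
cycle 7: W0.I3
cycle 8: W0.I4
cycle 9: W1.I1
cycle 10: W2.I1
cycle 11: W2.I2
cycle 12: W3.I2
cycle 13: W3.I3
cycle 14: W1.I2
cycle 15: W1.I3
cycle 16: W3.I4
cycle 17: idle
cycle 18: idle
cycle 19: W1.I4
cycle 20: W1.I5
cycle 21: idle
cycle 22: idle
cycle 23: idle
cycle 24: idle
cycle 25: W1.I6
cycle 26: W1.I7

Answer: 27 cycles, utilization 7/9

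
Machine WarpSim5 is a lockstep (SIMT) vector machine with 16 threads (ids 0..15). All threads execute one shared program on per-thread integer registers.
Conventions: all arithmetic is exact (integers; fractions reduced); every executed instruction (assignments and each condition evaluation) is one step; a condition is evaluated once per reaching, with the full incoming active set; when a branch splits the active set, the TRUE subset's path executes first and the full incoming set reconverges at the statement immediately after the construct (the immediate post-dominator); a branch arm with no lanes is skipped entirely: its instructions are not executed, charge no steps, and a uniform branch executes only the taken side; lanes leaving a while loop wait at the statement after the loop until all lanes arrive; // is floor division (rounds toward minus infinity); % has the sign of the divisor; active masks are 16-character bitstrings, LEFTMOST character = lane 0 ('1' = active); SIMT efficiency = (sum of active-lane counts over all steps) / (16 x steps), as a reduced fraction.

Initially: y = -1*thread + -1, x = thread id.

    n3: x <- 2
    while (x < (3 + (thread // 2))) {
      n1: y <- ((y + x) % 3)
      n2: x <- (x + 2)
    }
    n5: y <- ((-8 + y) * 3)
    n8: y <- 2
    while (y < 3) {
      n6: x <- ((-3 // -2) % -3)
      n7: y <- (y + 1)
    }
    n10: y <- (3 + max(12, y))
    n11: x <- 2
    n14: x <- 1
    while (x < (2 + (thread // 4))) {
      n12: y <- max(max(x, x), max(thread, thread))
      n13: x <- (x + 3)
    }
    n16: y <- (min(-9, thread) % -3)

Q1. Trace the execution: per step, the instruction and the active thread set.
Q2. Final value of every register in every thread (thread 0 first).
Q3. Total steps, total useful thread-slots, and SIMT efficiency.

step 0: x <- 2                       1111111111111111
step 1: eval (x < (3 + (thread // 2))) 1111111111111111
step 2: y <- ((y + x) % 3)           1111111111111111
step 3: x <- (x + 2)                 1111111111111111
step 4: eval (x < (3 + (thread // 2))) 1111111111111111
step 5: y <- ((y + x) % 3)           0000111111111111
step 6: x <- (x + 2)                 0000111111111111
step 7: eval (x < (3 + (thread // 2))) 0000111111111111
step 8: y <- ((y + x) % 3)           0000000011111111
step 9: x <- (x + 2)                 0000000011111111
step 10: eval (x < (3 + (thread // 2))) 0000000011111111
step 11: y <- ((y + x) % 3)           0000000000001111
step 12: x <- (x + 2)                 0000000000001111
step 13: eval (x < (3 + (thread // 2))) 0000000000001111
step 14: y <- ((-8 + y) * 3)          1111111111111111
step 15: y <- 2                       1111111111111111
step 16: eval (y < 3)                 1111111111111111
step 17: x <- ((-3 // -2) % -3)       1111111111111111
step 18: y <- (y + 1)                 1111111111111111
step 19: eval (y < 3)                 1111111111111111
step 20: y <- (3 + max(12, y))        1111111111111111
step 21: x <- 2                       1111111111111111
step 22: x <- 1                       1111111111111111
step 23: eval (x < (2 + (thread // 4))) 1111111111111111
step 24: y <- max(max(x, x), max(thread, thread)) 1111111111111111
step 25: x <- (x + 3)                 1111111111111111
step 26: eval (x < (2 + (thread // 4))) 1111111111111111
step 27: y <- max(max(x, x), max(thread, thread)) 0000000000001111
step 28: x <- (x + 3)                 0000000000001111
step 29: eval (x < (2 + (thread // 4))) 0000000000001111
step 30: y <- (min(-9, thread) % -3)  1111111111111111

Answer: 31 steps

y: 0,0,0,0,0,0,0,0,0,0,0,0,0,0,0,0
x: 4,4,4,4,4,4,4,4,4,4,4,4,7,7,7,7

steps = 31; useful = 388; efficiency = 388/496 = 97/124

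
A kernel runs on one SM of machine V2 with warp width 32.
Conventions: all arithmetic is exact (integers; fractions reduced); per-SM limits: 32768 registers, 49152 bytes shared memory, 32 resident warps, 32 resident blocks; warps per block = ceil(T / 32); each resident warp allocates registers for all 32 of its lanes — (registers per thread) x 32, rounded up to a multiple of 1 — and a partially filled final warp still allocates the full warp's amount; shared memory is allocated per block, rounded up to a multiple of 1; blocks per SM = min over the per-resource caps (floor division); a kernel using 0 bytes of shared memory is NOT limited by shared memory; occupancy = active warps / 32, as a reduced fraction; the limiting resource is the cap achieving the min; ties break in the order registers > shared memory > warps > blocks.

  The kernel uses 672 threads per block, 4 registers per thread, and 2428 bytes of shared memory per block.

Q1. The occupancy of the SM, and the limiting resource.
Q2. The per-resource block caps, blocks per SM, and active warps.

Answer: occupancy 21/32, limited by warps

registers: 12 blocks
shared memory: 20 blocks
warps: 1 block
blocks: 32 blocks

Answer: 1 block, 21 active warps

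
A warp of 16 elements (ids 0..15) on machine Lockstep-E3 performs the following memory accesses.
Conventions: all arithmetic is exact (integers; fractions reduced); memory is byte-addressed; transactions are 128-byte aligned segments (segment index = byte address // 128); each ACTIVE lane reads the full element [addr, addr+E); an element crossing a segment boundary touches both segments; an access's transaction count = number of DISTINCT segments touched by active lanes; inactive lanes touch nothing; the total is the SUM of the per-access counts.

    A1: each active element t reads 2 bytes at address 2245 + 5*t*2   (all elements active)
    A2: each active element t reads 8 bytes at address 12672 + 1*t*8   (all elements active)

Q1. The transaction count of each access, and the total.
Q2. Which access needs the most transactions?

A1: 2 transactions
A2: 1 transaction

Answer: 2,1; total 3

Answer: A1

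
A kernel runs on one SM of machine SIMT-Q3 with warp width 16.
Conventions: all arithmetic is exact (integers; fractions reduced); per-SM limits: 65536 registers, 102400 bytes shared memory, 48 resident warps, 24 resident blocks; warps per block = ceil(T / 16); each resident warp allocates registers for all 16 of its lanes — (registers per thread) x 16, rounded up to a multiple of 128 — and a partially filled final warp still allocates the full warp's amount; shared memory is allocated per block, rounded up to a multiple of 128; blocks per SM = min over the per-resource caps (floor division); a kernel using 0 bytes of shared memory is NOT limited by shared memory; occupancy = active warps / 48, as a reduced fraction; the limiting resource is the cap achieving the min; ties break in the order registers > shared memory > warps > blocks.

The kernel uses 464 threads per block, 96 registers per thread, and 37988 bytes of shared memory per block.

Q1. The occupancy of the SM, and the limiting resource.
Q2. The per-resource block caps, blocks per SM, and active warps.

Answer: occupancy 29/48, limited by registers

registers: 1 block
shared memory: 2 blocks
warps: 1 block
blocks: 24 blocks

Answer: 1 block, 29 active warps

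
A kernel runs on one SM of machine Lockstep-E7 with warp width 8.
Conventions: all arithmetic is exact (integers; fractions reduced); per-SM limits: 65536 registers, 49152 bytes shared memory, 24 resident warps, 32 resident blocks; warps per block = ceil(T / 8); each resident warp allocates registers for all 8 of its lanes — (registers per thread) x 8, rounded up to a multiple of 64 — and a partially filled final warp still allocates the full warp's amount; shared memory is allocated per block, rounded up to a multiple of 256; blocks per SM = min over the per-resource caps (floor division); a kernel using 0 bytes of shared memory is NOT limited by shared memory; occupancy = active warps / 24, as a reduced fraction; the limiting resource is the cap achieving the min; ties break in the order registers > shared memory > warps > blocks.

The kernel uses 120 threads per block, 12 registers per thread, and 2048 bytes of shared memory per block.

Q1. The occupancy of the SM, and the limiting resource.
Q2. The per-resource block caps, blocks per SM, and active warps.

Answer: occupancy 5/8, limited by warps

registers: 34 blocks
shared memory: 24 blocks
warps: 1 block
blocks: 32 blocks

Answer: 1 block, 15 active warps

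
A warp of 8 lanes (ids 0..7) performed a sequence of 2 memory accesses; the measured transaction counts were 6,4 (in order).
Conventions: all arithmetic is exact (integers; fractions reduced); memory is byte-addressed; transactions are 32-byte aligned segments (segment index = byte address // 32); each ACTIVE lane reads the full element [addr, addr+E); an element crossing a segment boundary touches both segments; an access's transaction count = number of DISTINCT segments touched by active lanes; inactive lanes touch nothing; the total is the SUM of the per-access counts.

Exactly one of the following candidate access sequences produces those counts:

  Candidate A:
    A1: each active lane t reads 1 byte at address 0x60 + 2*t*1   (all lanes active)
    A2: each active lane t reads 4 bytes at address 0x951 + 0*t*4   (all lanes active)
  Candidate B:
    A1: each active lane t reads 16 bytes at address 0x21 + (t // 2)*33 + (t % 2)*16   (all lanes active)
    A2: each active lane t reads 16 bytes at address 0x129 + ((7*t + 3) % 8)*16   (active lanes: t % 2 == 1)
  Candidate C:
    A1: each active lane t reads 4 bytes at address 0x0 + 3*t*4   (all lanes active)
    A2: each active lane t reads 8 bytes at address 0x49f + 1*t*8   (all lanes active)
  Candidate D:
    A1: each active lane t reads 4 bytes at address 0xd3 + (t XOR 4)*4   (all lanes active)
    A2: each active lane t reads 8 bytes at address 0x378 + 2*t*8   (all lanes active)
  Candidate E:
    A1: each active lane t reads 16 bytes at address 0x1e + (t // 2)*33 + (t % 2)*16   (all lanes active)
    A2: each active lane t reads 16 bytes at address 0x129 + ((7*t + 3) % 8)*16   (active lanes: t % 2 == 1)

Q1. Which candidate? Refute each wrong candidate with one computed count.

A: A1 gives 1 transaction, not 6
B: A1 gives 5 transactions, not 6
C: A1 gives 3 transactions, not 6
D: A1 gives 2 transactions, not 6
E: all counts match (6,4)

Answer: E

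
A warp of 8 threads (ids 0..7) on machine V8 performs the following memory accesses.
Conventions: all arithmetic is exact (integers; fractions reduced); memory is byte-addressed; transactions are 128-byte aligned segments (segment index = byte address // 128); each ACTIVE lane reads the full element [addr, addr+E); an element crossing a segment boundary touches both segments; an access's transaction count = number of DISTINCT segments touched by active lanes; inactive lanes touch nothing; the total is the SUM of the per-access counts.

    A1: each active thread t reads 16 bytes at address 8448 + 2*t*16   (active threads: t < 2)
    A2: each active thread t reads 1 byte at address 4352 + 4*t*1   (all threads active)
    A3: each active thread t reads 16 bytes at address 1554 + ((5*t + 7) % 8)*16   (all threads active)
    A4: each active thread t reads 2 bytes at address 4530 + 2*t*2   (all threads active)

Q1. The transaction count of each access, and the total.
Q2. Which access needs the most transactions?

A1: 1 transaction
A2: 1 transaction
A3: 2 transactions
A4: 1 transaction

Answer: 1,1,2,1; total 5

Answer: A3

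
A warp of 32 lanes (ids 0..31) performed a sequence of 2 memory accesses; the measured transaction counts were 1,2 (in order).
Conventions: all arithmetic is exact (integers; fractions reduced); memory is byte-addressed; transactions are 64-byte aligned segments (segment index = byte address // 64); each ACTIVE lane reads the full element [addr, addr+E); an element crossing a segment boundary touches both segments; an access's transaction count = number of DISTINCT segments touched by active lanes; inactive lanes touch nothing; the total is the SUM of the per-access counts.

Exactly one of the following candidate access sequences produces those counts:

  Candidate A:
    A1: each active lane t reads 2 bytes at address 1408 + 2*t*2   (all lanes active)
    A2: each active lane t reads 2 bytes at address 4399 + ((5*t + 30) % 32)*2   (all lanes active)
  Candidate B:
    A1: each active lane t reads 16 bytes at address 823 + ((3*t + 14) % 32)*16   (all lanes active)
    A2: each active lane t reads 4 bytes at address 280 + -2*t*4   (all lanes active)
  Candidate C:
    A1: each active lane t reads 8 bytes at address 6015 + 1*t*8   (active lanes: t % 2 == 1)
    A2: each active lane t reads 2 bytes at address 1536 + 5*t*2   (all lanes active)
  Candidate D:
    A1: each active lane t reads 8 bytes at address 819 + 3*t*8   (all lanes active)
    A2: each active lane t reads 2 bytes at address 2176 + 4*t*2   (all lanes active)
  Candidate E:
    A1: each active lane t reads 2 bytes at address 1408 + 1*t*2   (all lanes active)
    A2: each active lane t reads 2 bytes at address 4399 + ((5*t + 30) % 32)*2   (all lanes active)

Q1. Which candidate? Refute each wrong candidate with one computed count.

A: A1 gives 2 transactions, not 1
B: A1 gives 9 transactions, not 1
C: A1 gives 4 transactions, not 1
D: A1 gives 13 transactions, not 1
E: all counts match (1,2)

Answer: E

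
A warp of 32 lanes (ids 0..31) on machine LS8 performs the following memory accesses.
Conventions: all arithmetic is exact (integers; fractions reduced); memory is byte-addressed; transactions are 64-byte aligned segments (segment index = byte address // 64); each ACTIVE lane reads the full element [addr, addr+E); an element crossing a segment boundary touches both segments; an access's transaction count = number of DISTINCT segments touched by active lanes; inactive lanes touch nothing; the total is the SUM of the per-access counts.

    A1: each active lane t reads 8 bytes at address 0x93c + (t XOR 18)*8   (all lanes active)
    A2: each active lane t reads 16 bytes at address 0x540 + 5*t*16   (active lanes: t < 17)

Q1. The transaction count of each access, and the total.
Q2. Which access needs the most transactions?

A1: 5 transactions
A2: 17 transactions

Answer: 5,17; total 22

Answer: A2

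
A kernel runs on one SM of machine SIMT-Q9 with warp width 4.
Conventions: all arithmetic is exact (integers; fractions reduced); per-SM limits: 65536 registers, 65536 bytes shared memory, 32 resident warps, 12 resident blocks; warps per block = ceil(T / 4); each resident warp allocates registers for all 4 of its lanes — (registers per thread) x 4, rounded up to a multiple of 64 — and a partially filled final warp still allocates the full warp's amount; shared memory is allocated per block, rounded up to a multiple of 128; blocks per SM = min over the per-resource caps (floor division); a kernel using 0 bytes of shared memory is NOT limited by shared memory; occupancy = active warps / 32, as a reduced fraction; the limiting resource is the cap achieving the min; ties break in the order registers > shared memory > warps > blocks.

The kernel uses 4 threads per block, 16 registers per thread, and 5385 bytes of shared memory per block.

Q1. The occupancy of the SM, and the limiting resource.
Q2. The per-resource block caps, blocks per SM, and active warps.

Answer: occupancy 11/32, limited by shared memory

registers: 1024 blocks
shared memory: 11 blocks
warps: 32 blocks
blocks: 12 blocks

Answer: 11 blocks, 11 active warps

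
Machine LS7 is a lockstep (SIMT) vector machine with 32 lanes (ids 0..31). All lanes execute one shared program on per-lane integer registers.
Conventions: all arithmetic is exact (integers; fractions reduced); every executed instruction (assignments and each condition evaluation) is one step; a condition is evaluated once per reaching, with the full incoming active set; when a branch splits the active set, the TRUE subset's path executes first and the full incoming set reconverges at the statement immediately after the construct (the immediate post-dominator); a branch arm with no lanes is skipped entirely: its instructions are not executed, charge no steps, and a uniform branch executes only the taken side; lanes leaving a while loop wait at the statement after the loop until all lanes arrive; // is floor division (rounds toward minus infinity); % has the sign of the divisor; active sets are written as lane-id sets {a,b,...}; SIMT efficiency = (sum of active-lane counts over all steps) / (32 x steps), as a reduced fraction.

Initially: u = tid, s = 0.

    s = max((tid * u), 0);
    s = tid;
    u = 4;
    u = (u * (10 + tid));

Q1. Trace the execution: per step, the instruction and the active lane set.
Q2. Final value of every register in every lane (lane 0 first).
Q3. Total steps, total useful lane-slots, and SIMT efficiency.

step 0: s <- max((tid * u), 0)       {0,1,2,3,4,5,6,7,8,9,10,11,12,13,14,15,16,17,18,19,20,21,22,23,24,25,26,27,28,29,30,31}
step 1: s <- tid                     {0,1,2,3,4,5,6,7,8,9,10,11,12,13,14,15,16,17,18,19,20,21,22,23,24,25,26,27,28,29,30,31}
step 2: u <- 4                       {0,1,2,3,4,5,6,7,8,9,10,11,12,13,14,15,16,17,18,19,20,21,22,23,24,25,26,27,28,29,30,31}
step 3: u <- (u * (10 + tid))        {0,1,2,3,4,5,6,7,8,9,10,11,12,13,14,15,16,17,18,19,20,21,22,23,24,25,26,27,28,29,30,31}

Answer: 4 steps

u: 40,44,48,52,56,60,64,68,72,76,80,84,88,92,96,100,104,108,112,116,120,124,128,132,136,140,144,148,152,156,160,164
s: 0,1,2,3,4,5,6,7,8,9,10,11,12,13,14,15,16,17,18,19,20,21,22,23,24,25,26,27,28,29,30,31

steps = 4; useful = 128; efficiency = 128/128 = 1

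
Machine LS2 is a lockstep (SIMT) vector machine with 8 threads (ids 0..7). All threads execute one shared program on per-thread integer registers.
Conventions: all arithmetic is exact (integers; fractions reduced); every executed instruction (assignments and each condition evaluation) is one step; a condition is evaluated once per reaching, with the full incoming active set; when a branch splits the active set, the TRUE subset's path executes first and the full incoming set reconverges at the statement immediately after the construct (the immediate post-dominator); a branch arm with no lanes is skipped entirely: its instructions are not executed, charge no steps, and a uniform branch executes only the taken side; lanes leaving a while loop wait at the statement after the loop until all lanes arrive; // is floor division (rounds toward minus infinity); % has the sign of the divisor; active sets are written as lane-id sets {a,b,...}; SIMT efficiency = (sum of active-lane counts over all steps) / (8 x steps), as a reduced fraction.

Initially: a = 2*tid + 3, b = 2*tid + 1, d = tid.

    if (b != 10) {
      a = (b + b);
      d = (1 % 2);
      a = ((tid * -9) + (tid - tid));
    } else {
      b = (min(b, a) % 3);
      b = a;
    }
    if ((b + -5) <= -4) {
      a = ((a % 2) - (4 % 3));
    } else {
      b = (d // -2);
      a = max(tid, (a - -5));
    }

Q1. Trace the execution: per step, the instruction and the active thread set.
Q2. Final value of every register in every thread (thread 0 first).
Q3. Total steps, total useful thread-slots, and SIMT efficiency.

step 0: eval (b != 10)               {0,1,2,3,4,5,6,7}
step 1: a <- (b + b)                 {0,1,2,3,4,5,6,7}
step 2: d <- (1 % 2)                 {0,1,2,3,4,5,6,7}
step 3: a <- ((tid * -9) + (tid - tid)) {0,1,2,3,4,5,6,7}
step 4: eval ((b + -5) <= -4)        {0,1,2,3,4,5,6,7}
step 5: a <- ((a % 2) - (4 % 3))     {0}
step 6: b <- (d // -2)               {1,2,3,4,5,6,7}
step 7: a <- max(tid, (a - -5))      {1,2,3,4,5,6,7}

Answer: 8 steps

a: -1,1,2,3,4,5,6,7
b: 1,-1,-1,-1,-1,-1,-1,-1
d: 1,1,1,1,1,1,1,1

steps = 8; useful = 55; efficiency = 55/64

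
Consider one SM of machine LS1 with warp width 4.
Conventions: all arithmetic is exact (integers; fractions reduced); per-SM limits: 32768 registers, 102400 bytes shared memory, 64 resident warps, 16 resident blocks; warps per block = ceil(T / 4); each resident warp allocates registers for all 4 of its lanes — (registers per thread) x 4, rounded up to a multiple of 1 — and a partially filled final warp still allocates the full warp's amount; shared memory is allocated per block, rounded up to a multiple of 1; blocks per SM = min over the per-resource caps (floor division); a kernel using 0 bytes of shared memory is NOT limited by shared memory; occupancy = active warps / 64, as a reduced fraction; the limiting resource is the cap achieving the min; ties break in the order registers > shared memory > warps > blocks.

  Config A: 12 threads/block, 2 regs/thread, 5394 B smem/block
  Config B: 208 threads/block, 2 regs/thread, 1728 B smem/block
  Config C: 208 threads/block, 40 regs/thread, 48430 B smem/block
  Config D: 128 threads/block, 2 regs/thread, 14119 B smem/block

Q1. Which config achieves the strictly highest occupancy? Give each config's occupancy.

occupancies: A 3/4, B 13/16, C 13/16, D 1

Answer: D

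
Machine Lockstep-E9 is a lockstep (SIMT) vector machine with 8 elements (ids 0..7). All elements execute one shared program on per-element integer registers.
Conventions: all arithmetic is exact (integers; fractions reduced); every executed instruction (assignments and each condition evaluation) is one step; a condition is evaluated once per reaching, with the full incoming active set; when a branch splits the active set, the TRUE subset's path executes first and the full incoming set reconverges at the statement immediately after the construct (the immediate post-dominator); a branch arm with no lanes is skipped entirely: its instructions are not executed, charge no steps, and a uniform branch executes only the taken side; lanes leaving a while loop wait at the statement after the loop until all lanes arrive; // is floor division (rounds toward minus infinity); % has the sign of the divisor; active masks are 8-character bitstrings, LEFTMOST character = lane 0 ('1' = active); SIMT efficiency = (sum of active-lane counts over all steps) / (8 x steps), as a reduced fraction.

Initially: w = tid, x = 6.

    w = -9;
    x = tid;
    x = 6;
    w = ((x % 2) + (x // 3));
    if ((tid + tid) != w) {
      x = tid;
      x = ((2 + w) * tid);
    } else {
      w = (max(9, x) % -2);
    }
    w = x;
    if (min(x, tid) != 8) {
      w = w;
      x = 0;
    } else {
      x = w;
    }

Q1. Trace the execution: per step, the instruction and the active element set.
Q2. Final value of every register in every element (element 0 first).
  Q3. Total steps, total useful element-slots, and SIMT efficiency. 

step 0: w <- -9                      11111111
step 1: x <- tid                     11111111
step 2: x <- 6                       11111111
step 3: w <- ((x % 2) + (x // 3))    11111111
step 4: eval ((tid + tid) != w)      11111111
step 5: x <- tid                     10111111
step 6: x <- ((2 + w) * tid)         10111111
step 7: w <- (max(9, x) % -2)        01000000
step 8: w <- x                       11111111
step 9: eval (min(x, tid) != 8)      11111111
step 10: w <- w                       11111111
step 11: x <- 0                       11111111

Answer: 12 steps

w: 0,6,8,12,16,20,24,28
x: 0,0,0,0,0,0,0,0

steps = 12; useful = 87; efficiency = 87/96 = 29/32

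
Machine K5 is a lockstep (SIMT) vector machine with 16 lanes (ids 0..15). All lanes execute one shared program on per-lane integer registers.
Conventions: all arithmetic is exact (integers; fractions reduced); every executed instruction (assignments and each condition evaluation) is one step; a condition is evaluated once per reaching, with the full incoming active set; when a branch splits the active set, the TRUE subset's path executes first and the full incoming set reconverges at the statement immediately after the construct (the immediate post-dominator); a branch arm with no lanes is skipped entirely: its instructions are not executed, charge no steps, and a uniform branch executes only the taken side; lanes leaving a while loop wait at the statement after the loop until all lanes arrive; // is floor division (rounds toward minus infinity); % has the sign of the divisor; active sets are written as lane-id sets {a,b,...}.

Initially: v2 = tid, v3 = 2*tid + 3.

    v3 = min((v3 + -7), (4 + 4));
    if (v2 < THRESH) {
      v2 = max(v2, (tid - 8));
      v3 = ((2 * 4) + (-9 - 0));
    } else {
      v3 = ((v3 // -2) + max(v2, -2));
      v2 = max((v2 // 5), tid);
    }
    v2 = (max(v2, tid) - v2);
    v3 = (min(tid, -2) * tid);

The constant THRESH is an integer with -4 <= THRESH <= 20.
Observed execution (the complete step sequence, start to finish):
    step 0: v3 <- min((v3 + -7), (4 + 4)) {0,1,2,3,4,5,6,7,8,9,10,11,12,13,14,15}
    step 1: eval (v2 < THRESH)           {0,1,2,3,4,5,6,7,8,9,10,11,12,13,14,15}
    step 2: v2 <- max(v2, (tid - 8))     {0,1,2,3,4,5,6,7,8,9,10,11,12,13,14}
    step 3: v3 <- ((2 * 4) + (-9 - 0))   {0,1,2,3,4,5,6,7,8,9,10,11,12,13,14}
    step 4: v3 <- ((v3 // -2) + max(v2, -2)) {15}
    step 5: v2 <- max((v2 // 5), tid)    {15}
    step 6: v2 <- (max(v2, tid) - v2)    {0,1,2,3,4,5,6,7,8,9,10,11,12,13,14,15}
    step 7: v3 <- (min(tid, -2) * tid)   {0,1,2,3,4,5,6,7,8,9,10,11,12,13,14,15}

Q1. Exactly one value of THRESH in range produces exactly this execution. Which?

Answer: THRESH = 15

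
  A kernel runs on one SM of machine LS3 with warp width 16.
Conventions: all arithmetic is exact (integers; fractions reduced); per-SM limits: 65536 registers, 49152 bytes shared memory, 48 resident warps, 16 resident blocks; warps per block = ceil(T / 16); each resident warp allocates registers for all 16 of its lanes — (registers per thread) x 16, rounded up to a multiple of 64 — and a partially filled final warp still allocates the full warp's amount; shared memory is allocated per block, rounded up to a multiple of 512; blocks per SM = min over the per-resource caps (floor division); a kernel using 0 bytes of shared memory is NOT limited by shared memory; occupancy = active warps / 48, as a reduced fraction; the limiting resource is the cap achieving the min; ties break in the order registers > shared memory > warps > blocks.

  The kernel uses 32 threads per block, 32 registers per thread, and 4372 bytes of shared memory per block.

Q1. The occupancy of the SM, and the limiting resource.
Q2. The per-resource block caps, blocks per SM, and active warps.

Answer: occupancy 5/12, limited by shared memory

registers: 64 blocks
shared memory: 10 blocks
warps: 24 blocks
blocks: 16 blocks

Answer: 10 blocks, 20 active warps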